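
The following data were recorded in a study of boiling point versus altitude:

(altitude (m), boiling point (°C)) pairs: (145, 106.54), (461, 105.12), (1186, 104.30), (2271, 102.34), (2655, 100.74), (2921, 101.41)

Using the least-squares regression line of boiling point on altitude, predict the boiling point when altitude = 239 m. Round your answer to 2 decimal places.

106.00

n = 6, Σx = 9639, Σy = 620.45, Σxy = 983705.87, Σx² = 22378849
Sxx = Σx² − (Σx)²/n = 22378849 − 15485053.5 = 6893795.5
Sxy = Σxy − (Σx)(Σy)/n = 983705.87 − 996752.925 = -13047.055
b = Sxy/Sxx = -13047.055/6893795.5 = -0.001893
a = ȳ − b·x̄ = 103.408333 − (-0.001893)·1606.5 = 106.448762
ŷ(239) = a + b·239 = 106.448762 + (-0.001893)·239 = 105.996436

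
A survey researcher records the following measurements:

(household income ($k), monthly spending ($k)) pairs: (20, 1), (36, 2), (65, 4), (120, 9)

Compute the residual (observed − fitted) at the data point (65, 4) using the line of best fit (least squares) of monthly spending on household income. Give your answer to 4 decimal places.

n = 4, Σx = 241, Σy = 16, Σxy = 1432, Σx² = 20321
Sxx = Σx² − (Σx)²/n = 20321 − 14520.25 = 5800.75
Sxy = Σxy − (Σx)(Σy)/n = 1432 − 964 = 468
b = Sxy/Sxx = 468/5800.75 = 0.080679
a = ȳ − b·x̄ = 4 − 0.080679·60.25 = -0.860923
ŷ(65) = -0.860923 + 0.080679·65 = 4.383226
residual = y − ŷ = 4 − 4.383226 = -0.383226

-0.3832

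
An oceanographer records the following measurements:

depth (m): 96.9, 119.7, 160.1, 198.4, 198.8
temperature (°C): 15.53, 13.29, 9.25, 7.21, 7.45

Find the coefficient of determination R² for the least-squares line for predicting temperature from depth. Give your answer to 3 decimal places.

n = 5, Σx = 773.9, Σy = 52.73, Σxy = 7488.119, Σx² = 128233.71, Σy² = 610.8541
Sxx = Σx² − (Σx)²/n = 128233.71 − 119784.242 = 8449.468
Sxy = Σxy − (Σx)(Σy)/n = 7488.119 − 8161.5494 = -673.4304
Syy = Σy² − (Σy)²/n = 610.8541 − 556.09058 = 54.76352
R² = Sxy²/(Sxx·Syy) = (-673.4304)²/(8449.468·54.76352) = 0.980087

0.980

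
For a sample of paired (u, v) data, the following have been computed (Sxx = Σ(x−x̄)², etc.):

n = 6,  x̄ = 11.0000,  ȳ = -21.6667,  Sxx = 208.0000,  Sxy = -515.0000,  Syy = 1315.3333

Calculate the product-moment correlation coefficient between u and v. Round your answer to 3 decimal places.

-0.985

r = Sxy/√(Sxx·Syy) = -515/√(273589.3264) = -515/523.057670 = -0.984595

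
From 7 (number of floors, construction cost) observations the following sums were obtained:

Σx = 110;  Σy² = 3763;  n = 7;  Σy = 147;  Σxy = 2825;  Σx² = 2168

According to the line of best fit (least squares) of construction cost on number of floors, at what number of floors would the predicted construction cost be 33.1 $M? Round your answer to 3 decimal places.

Sxx = Σx² − (Σx)²/n = 2168 − 1728.571429 = 439.428571
Sxy = Σxy − (Σx)(Σy)/n = 2825 − 2310 = 515
b = Sxy/Sxx = 515/439.428571 = 1.171977
a = ȳ − b·x̄ = 21 − 1.171977·15.714286 = 2.583225
Set a + b·x = 33.1: x = (33.1 − 2.583225) / 1.171977 = 26.038724

26.039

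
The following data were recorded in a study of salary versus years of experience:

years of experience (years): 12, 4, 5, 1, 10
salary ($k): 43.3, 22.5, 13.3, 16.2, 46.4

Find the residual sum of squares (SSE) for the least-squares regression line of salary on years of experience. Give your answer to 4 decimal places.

191.5149

n = 5, Σx = 32, Σy = 141.7, Σxy = 1156.3, Σx² = 286, Σy² = 4973.43
Sxx = Σx² − (Σx)²/n = 286 − 204.8 = 81.2
Sxy = Σxy − (Σx)(Σy)/n = 1156.3 − 906.88 = 249.42
Syy = Σy² − (Σy)²/n = 4973.43 − 4015.778 = 957.652
b = Sxy/Sxx = 249.42/81.2 = 3.071675
SSE = Syy − b·Sxy = 957.652 − 3.071675·249.42 = 191.514852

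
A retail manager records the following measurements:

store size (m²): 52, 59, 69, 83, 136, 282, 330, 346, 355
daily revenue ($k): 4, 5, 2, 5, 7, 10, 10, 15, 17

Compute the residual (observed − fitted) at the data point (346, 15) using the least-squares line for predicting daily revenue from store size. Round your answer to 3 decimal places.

n = 9, Σx = 1712, Σy = 75, Σxy = 19353, Σx² = 470496
Sxx = Σx² − (Σx)²/n = 470496 − 325660.444444 = 144835.555556
Sxy = Σxy − (Σx)(Σy)/n = 19353 − 14266.666667 = 5086.333333
b = Sxy/Sxx = 5086.333333/144835.555556 = 0.035118
a = ȳ − b·x̄ = 8.333333 − 0.035118·190.222222 = 1.653112
ŷ(346) = 1.653112 + 0.035118·346 = 13.803935
residual = y − ŷ = 15 − 13.803935 = 1.196065

1.196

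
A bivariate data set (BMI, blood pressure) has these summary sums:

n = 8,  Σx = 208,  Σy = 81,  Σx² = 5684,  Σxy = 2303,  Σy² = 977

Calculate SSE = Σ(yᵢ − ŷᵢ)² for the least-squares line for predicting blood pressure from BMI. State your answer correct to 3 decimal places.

Sxx = Σx² − (Σx)²/n = 5684 − 5408 = 276
Sxy = Σxy − (Σx)(Σy)/n = 2303 − 2106 = 197
Syy = Σy² − (Σy)²/n = 977 − 820.125 = 156.875
b = Sxy/Sxx = 197/276 = 0.713768
SSE = Syy − b·Sxy = 156.875 − 0.713768·197 = 16.262681

16.263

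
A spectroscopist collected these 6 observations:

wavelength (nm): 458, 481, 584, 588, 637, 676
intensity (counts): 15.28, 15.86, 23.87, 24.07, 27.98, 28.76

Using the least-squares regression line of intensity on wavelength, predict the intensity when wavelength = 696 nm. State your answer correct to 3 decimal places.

31.095

n = 6, Σx = 3424, Σy = 135.82, Σxy = 79985.16, Σx² = 1990670
Sxx = Σx² − (Σx)²/n = 1990670 − 1953962.666667 = 36707.333333
Sxy = Σxy − (Σx)(Σy)/n = 79985.16 − 77507.946667 = 2477.213333
b = Sxy/Sxx = 2477.213333/36707.333333 = 0.067486
a = ȳ − b·x̄ = 22.636667 − 0.067486·570.666667 = -15.875068
ŷ(696) = a + b·696 = -15.875068 + 0.067486·696 = 31.094851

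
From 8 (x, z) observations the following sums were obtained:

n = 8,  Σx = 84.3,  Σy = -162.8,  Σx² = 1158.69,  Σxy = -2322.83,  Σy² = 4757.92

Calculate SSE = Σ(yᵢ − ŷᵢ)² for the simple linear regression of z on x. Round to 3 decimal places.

80.766

Sxx = Σx² − (Σx)²/n = 1158.69 − 888.31125 = 270.37875
Sxy = Σxy − (Σx)(Σy)/n = -2322.83 − (-1715.505) = -607.325
Syy = Σy² − (Σy)²/n = 4757.92 − 3312.98 = 1444.94
b = Sxy/Sxx = -607.325/270.37875 = -2.246201
SSE = Syy − b·Sxy = 1444.94 − (-2.246201)·(-607.325) = 80.766020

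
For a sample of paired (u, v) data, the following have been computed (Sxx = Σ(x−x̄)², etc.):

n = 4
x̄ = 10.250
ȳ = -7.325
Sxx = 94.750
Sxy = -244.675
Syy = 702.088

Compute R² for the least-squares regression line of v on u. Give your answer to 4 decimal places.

R² = Sxy²/(Sxx·Syy) = (-244.675)²/(94.75·702.088) = 0.899929

0.8999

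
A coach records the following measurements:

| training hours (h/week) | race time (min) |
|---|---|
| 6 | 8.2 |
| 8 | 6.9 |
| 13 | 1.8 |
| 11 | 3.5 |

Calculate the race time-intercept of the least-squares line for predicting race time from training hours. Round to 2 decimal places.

n = 4, Σx = 38, Σy = 20.4, Σxy = 166.3, Σx² = 390
Sxx = Σx² − (Σx)²/n = 390 − 361 = 29
Sxy = Σxy − (Σx)(Σy)/n = 166.3 − 193.8 = -27.5
b = Sxy/Sxx = -27.5/29 = -0.948276
a = ȳ − b·x̄ = 5.1 − (-0.948276)·9.5 = 14.108621

14.11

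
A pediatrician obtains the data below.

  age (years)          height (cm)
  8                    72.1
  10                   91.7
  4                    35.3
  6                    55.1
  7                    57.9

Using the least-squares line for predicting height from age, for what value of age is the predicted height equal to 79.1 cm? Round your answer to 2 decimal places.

n = 5, Σx = 35, Σy = 312.1, Σxy = 2370.9, Σx² = 265
Sxx = Σx² − (Σx)²/n = 265 − 245 = 20
Sxy = Σxy − (Σx)(Σy)/n = 2370.9 − 2184.7 = 186.2
b = Sxy/Sxx = 186.2/20 = 9.31
a = ȳ − b·x̄ = 62.42 − 9.31·7 = -2.75
Set a + b·x = 79.1: x = (79.1 − (-2.75)) / 9.31 = 8.791622

8.79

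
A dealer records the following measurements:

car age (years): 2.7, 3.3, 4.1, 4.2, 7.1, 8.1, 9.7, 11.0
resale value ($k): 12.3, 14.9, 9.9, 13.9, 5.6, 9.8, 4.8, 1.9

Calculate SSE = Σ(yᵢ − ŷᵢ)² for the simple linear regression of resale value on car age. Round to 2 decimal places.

n = 8, Σx = 50.2, Σy = 73.1, Σxy = 367.95, Σx² = 383.74, Σy² = 818.57
Sxx = Σx² − (Σx)²/n = 383.74 − 315.005 = 68.735
Sxy = Σxy − (Σx)(Σy)/n = 367.95 − 458.7025 = -90.7525
Syy = Σy² − (Σy)²/n = 818.57 − 667.95125 = 150.61875
b = Sxy/Sxx = -90.7525/68.735 = -1.320324
SSE = Syy − b·Sxy = 150.61875 − (-1.320324)·(-90.7525) = 30.796007

30.80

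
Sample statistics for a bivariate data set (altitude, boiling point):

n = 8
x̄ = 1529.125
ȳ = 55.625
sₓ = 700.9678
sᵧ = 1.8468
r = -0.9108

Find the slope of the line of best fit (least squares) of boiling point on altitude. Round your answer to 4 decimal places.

-0.0024

b = r · sᵧ/sₓ = -0.9108 · 1.8468/700.9678 = -0.002400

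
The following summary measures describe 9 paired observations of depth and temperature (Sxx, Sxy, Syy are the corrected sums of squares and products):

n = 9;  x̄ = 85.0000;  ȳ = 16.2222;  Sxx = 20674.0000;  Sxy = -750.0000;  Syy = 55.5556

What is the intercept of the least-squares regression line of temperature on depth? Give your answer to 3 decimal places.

b = Sxy/Sxx = -750/20674 = -0.036277
a = ȳ − b·x̄ = 16.2222 − (-0.036277)·85 = 19.305783

19.306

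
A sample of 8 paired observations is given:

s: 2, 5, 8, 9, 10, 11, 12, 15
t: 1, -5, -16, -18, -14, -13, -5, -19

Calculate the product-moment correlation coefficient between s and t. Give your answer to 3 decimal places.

n = 8, Σx = 72, Σy = -89, Σxy = -941, Σx² = 764, Σy² = 1357
Sxx = Σx² − (Σx)²/n = 764 − 648 = 116
Sxy = Σxy − (Σx)(Σy)/n = -941 − (-801) = -140
Syy = Σy² − (Σy)²/n = 1357 − 990.125 = 366.875
r = Sxy/√(Sxx·Syy) = -140/√(42557.5) = -140/206.294692 = -0.678641

-0.679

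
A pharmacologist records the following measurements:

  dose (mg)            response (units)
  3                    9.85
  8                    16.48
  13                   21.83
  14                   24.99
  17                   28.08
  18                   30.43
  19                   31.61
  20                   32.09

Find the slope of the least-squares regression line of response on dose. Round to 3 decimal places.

1.342

n = 8, Σx = 112, Σy = 195.36, Σxy = 3062.53, Σx² = 1812
Sxx = Σx² − (Σx)²/n = 1812 − 1568 = 244
Sxy = Σxy − (Σx)(Σy)/n = 3062.53 − 2735.04 = 327.49
b = Sxy/Sxx = 327.49/244 = 1.342172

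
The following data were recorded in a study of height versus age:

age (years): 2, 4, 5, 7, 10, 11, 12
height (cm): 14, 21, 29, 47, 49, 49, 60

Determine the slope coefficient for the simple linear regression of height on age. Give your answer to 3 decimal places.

4.291

n = 7, Σx = 51, Σy = 269, Σxy = 2335, Σx² = 459
Sxx = Σx² − (Σx)²/n = 459 − 371.571429 = 87.428571
Sxy = Σxy − (Σx)(Σy)/n = 2335 − 1959.857143 = 375.142857
b = Sxy/Sxx = 375.142857/87.428571 = 4.290850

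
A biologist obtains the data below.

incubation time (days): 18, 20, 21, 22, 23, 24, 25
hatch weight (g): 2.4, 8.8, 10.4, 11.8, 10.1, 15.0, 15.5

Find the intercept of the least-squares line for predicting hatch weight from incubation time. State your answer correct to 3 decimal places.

n = 7, Σx = 153, Σy = 74, Σxy = 1677, Σx² = 3379
Sxx = Σx² − (Σx)²/n = 3379 − 3344.142857 = 34.857143
Sxy = Σxy − (Σx)(Σy)/n = 1677 − 1617.428571 = 59.571429
b = Sxy/Sxx = 59.571429/34.857143 = 1.709016
a = ȳ − b·x̄ = 10.571429 − 1.709016·21.857143 = -26.782787

-26.783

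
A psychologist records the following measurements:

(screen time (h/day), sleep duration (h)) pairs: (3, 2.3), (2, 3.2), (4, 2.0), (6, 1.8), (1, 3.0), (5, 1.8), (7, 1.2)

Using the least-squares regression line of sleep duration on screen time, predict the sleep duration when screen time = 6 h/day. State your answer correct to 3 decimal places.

1.564

n = 7, Σx = 28, Σy = 15.3, Σxy = 52.5, Σx² = 140
Sxx = Σx² − (Σx)²/n = 140 − 112 = 28
Sxy = Σxy − (Σx)(Σy)/n = 52.5 − 61.2 = -8.7
b = Sxy/Sxx = -8.7/28 = -0.310714
a = ȳ − b·x̄ = 2.185714 − (-0.310714)·4 = 3.428571
ŷ(6) = a + b·6 = 3.428571 + (-0.310714)·6 = 1.564286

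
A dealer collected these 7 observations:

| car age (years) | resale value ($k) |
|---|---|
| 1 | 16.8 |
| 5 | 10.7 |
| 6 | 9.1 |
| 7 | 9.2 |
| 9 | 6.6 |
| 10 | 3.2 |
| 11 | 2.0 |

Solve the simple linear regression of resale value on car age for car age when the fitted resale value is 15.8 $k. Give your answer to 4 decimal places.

1.7264

n = 7, Σx = 49, Σy = 57.6, Σxy = 302.7, Σx² = 413
Sxx = Σx² − (Σx)²/n = 413 − 343 = 70
Sxy = Σxy − (Σx)(Σy)/n = 302.7 − 403.2 = -100.5
b = Sxy/Sxx = -100.5/70 = -1.435714
a = ȳ − b·x̄ = 8.228571 − (-1.435714)·7 = 18.278571
Set a + b·x = 15.8: x = (15.8 − 18.278571) / (-1.435714) = 1.726368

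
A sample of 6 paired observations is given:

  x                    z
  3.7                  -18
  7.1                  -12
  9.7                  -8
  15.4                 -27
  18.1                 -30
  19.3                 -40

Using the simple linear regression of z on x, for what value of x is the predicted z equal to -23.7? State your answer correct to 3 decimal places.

12.988

n = 6, Σx = 73.3, Σy = -135, Σxy = -1960.2, Σx² = 1095.45
Sxx = Σx² − (Σx)²/n = 1095.45 − 895.481667 = 199.968333
Sxy = Σxy − (Σx)(Σy)/n = -1960.2 − (-1649.25) = -310.95
b = Sxy/Sxx = -310.95/199.968333 = -1.554996
a = ȳ − b·x̄ = -22.5 − (-1.554996)·12.216667 = -3.503130
Set a + b·x = -23.7: x = (-23.7 − (-3.503130)) / (-1.554996) = 12.988373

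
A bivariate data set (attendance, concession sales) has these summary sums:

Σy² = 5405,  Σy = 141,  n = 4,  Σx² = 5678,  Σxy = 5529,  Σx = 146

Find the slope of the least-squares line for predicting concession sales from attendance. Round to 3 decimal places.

Sxx = Σx² − (Σx)²/n = 5678 − 5329 = 349
Sxy = Σxy − (Σx)(Σy)/n = 5529 − 5146.5 = 382.5
b = Sxy/Sxx = 382.5/349 = 1.095989

1.096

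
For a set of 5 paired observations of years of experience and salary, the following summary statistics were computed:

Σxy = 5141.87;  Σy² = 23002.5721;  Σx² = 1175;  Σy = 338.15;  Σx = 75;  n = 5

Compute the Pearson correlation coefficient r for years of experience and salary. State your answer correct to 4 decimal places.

Sxx = Σx² − (Σx)²/n = 1175 − 1125 = 50
Sxy = Σxy − (Σx)(Σy)/n = 5141.87 − 5072.25 = 69.62
Syy = Σy² − (Σy)²/n = 23002.5721 − 22869.0845 = 133.4876
r = Sxy/√(Sxx·Syy) = 69.62/√(6674.38) = 69.62/81.696879 = 0.852175

0.8522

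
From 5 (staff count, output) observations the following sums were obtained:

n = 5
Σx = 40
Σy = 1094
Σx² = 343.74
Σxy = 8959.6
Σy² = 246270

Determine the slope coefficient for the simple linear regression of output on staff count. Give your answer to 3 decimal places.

Sxx = Σx² − (Σx)²/n = 343.74 − 320 = 23.74
Sxy = Σxy − (Σx)(Σy)/n = 8959.6 − 8752 = 207.6
b = Sxy/Sxx = 207.6/23.74 = 8.744735

8.745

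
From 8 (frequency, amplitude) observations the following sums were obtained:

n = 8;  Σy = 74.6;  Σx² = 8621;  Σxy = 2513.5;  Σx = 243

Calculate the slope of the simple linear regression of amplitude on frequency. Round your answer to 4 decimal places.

Sxx = Σx² − (Σx)²/n = 8621 − 7381.125 = 1239.875
Sxy = Σxy − (Σx)(Σy)/n = 2513.5 − 2265.975 = 247.525
b = Sxy/Sxx = 247.525/1239.875 = 0.199637

0.1996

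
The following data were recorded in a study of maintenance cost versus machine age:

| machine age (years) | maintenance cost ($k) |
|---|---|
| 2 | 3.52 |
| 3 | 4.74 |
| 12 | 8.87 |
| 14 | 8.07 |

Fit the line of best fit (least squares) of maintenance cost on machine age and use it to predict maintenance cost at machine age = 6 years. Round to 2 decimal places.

n = 4, Σx = 31, Σy = 25.2, Σxy = 240.68, Σx² = 353
Sxx = Σx² − (Σx)²/n = 353 − 240.25 = 112.75
Sxy = Σxy − (Σx)(Σy)/n = 240.68 − 195.3 = 45.38
b = Sxy/Sxx = 45.38/112.75 = 0.402483
a = ȳ − b·x̄ = 6.3 − 0.402483·7.75 = 3.180754
ŷ(6) = a + b·6 = 3.180754 + 0.402483·6 = 5.595654

5.60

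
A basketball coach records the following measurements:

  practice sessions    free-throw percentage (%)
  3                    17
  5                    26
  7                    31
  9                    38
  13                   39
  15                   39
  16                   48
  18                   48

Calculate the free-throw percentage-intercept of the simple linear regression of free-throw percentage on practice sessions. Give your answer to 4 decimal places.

16.1382

n = 8, Σx = 86, Σy = 286, Σxy = 3464, Σx² = 1138
Sxx = Σx² − (Σx)²/n = 1138 − 924.5 = 213.5
Sxy = Σxy − (Σx)(Σy)/n = 3464 − 3074.5 = 389.5
b = Sxy/Sxx = 389.5/213.5 = 1.824356
a = ȳ − b·x̄ = 35.75 − 1.824356·10.75 = 16.138173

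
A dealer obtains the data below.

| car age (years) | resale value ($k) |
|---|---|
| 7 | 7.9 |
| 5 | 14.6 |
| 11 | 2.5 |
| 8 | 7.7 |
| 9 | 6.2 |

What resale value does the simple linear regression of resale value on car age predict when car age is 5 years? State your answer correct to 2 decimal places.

13.48

n = 5, Σx = 40, Σy = 38.9, Σxy = 273.2, Σx² = 340
Sxx = Σx² − (Σx)²/n = 340 − 320 = 20
Sxy = Σxy − (Σx)(Σy)/n = 273.2 − 311.2 = -38
b = Sxy/Sxx = -38/20 = -1.9
a = ȳ − b·x̄ = 7.78 − (-1.9)·8 = 22.98
ŷ(5) = a + b·5 = 22.98 + (-1.9)·5 = 13.48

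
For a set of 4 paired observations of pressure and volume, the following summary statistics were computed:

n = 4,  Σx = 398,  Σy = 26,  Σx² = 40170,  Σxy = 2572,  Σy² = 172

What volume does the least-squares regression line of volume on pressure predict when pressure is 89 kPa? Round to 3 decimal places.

Sxx = Σx² − (Σx)²/n = 40170 − 39601 = 569
Sxy = Σxy − (Σx)(Σy)/n = 2572 − 2587 = -15
b = Sxy/Sxx = -15/569 = -0.026362
a = ȳ − b·x̄ = 6.5 − (-0.026362)·99.5 = 9.123023
ŷ(89) = a + b·89 = 9.123023 + (-0.026362)·89 = 6.776801

6.777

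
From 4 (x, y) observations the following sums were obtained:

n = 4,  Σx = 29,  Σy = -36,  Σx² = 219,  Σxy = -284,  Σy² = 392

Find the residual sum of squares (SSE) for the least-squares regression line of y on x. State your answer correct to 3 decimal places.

Sxx = Σx² − (Σx)²/n = 219 − 210.25 = 8.75
Sxy = Σxy − (Σx)(Σy)/n = -284 − (-261) = -23
Syy = Σy² − (Σy)²/n = 392 − 324 = 68
b = Sxy/Sxx = -23/8.75 = -2.628571
SSE = Syy − b·Sxy = 68 − (-2.628571)·(-23) = 7.542857

7.543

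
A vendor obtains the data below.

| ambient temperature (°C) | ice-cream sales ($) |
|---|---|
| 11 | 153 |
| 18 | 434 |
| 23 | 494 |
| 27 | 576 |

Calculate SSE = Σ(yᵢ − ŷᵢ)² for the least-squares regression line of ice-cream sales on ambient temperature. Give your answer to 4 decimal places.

n = 4, Σx = 79, Σy = 1657, Σxy = 36409, Σx² = 1703, Σy² = 787577
Sxx = Σx² − (Σx)²/n = 1703 − 1560.25 = 142.75
Sxy = Σxy − (Σx)(Σy)/n = 36409 − 32725.75 = 3683.25
Syy = Σy² − (Σy)²/n = 787577 − 686412.25 = 101164.75
b = Sxy/Sxx = 3683.25/142.75 = 25.802102
SSE = Syy − b·Sxy = 101164.75 − 25.802102·3683.25 = 6129.159370

6129.1594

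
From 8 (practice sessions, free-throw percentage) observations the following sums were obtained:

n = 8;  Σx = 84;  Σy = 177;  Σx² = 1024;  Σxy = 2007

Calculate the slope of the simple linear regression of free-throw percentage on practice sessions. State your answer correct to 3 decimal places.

Sxx = Σx² − (Σx)²/n = 1024 − 882 = 142
Sxy = Σxy − (Σx)(Σy)/n = 2007 − 1858.5 = 148.5
b = Sxy/Sxx = 148.5/142 = 1.045775

1.046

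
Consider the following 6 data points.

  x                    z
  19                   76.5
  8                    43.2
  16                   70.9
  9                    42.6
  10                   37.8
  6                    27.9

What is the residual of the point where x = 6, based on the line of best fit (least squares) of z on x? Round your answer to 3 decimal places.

n = 6, Σx = 68, Σy = 298.9, Σxy = 3862.3, Σx² = 898
Sxx = Σx² − (Σx)²/n = 898 − 770.666667 = 127.333333
Sxy = Σxy − (Σx)(Σy)/n = 3862.3 − 3387.533333 = 474.766667
b = Sxy/Sxx = 474.766667/127.333333 = 3.728534
a = ȳ − b·x̄ = 49.816667 − 3.728534·11.333333 = 7.559948
ŷ(6) = 7.559948 + 3.728534·6 = 29.931152
residual = y − ŷ = 27.9 − 29.931152 = -2.031152

-2.031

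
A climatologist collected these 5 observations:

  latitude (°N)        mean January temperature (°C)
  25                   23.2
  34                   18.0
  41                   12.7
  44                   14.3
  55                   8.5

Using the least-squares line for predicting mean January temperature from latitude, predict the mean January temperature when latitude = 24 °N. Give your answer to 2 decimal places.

22.98

n = 5, Σx = 199, Σy = 76.7, Σxy = 2809.4, Σx² = 8423
Sxx = Σx² − (Σx)²/n = 8423 − 7920.2 = 502.8
Sxy = Σxy − (Σx)(Σy)/n = 2809.4 − 3052.66 = -243.26
b = Sxy/Sxx = -243.26/502.8 = -0.483811
a = ȳ − b·x̄ = 15.34 − (-0.483811)·39.8 = 34.595664
ŷ(24) = a + b·24 = 34.595664 + (-0.483811)·24 = 22.984208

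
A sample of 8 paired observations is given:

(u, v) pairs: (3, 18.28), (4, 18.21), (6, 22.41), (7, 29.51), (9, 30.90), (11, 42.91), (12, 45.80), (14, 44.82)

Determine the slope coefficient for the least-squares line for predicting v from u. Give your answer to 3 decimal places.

n = 8, Σx = 66, Σy = 252.84, Σxy = 2395.9, Σx² = 652
Sxx = Σx² − (Σx)²/n = 652 − 544.5 = 107.5
Sxy = Σxy − (Σx)(Σy)/n = 2395.9 − 2085.93 = 309.97
b = Sxy/Sxx = 309.97/107.5 = 2.883442

2.883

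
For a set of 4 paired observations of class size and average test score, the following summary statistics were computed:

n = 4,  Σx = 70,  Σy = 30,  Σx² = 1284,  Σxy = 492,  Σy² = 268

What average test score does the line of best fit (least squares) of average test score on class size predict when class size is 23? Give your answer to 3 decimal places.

Sxx = Σx² − (Σx)²/n = 1284 − 1225 = 59
Sxy = Σxy − (Σx)(Σy)/n = 492 − 525 = -33
b = Sxy/Sxx = -33/59 = -0.559322
a = ȳ − b·x̄ = 7.5 − (-0.559322)·17.5 = 17.288136
ŷ(23) = a + b·23 = 17.288136 + (-0.559322)·23 = 4.423729

4.424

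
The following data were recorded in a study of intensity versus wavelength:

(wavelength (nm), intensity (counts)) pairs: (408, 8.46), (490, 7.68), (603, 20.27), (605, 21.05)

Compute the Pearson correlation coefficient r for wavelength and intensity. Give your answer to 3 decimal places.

n = 4, Σx = 2106, Σy = 57.46, Σxy = 32172.94, Σx² = 1136198, Σy² = 984.5294
Sxx = Σx² − (Σx)²/n = 1136198 − 1108809 = 27389
Sxy = Σxy − (Σx)(Σy)/n = 32172.94 − 30252.69 = 1920.25
Syy = Σy² − (Σy)²/n = 984.5294 − 825.4129 = 159.1165
r = Sxy/√(Sxx·Syy) = 1920.25/√(4358041.8185) = 1920.25/2087.592350 = 0.919840

0.920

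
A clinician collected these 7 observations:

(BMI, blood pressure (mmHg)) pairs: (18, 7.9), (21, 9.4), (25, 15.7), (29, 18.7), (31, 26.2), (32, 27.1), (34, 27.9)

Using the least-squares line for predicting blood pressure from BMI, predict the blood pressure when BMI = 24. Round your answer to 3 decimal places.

n = 7, Σx = 190, Σy = 132.9, Σxy = 3902.4, Σx² = 5372
Sxx = Σx² − (Σx)²/n = 5372 − 5157.142857 = 214.857143
Sxy = Σxy − (Σx)(Σy)/n = 3902.4 − 3607.285714 = 295.114286
b = Sxy/Sxx = 295.114286/214.857143 = 1.373537
a = ȳ − b·x̄ = 18.985714 − 1.373537·27.142857 = -18.296011
ŷ(24) = a + b·24 = -18.296011 + 1.373537·24 = 14.668883

14.669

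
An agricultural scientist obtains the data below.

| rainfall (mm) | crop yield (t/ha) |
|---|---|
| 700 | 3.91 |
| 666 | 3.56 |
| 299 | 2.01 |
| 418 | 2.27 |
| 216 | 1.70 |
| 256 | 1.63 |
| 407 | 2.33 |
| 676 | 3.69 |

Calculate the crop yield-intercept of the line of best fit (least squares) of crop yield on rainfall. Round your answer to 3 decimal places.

0.529

n = 8, Σx = 3638, Σy = 21.1, Σxy = 10885.04, Σx² = 1932498
Sxx = Σx² − (Σx)²/n = 1932498 − 1654380.5 = 278117.5
Sxy = Σxy − (Σx)(Σy)/n = 10885.04 − 9595.225 = 1289.815
b = Sxy/Sxx = 1289.815/278117.5 = 0.004638
a = ȳ − b·x̄ = 2.6375 − 0.004638·454.75 = 0.528523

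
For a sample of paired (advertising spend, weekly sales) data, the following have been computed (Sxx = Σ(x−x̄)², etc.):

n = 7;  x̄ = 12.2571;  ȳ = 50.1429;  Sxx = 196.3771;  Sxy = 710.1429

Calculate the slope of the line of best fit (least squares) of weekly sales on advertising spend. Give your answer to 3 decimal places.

b = Sxy/Sxx = 710.1429/196.3771 = 3.616221

3.616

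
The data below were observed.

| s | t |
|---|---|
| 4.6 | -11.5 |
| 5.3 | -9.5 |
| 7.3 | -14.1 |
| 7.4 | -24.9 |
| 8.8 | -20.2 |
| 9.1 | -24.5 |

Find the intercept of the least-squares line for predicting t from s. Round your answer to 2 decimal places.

3.80

n = 6, Σx = 42.5, Σy = -104.7, Σxy = -791.15, Σx² = 317.55
Sxx = Σx² − (Σx)²/n = 317.55 − 301.041667 = 16.508333
Sxy = Σxy − (Σx)(Σy)/n = -791.15 − (-741.625) = -49.525
b = Sxy/Sxx = -49.525/16.508333 = -3
a = ȳ − b·x̄ = -17.45 − (-3)·7.083333 = 3.8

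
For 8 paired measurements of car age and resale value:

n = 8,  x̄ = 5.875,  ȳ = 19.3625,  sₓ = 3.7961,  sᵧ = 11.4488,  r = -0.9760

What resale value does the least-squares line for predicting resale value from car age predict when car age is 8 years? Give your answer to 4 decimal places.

13.1074

b = r · sᵧ/sₓ = -0.976 · 11.4488/3.7961 = -2.943555
a = ȳ − b·x̄ = 19.3625 − (-2.943555)·5.875 = 36.655885
ŷ(8) = a + b·8 = 36.655885 + (-2.943555)·8 = 13.107446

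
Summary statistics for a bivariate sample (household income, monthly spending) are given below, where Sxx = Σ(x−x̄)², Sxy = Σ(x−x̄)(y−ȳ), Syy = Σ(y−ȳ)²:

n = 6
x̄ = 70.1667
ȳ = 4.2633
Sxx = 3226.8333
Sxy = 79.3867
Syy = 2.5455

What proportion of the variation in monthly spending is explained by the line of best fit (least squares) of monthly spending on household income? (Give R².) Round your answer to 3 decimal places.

R² = Sxy²/(Sxx·Syy) = (79.3867)²/(3226.8333·2.5455) = 0.767266

0.767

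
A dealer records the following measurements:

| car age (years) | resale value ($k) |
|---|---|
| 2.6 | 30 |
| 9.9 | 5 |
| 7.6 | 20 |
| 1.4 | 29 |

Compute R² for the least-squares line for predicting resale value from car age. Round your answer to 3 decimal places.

n = 4, Σx = 21.5, Σy = 84, Σxy = 320.1, Σx² = 164.49, Σy² = 2166
Sxx = Σx² − (Σx)²/n = 164.49 − 115.5625 = 48.9275
Sxy = Σxy − (Σx)(Σy)/n = 320.1 − 451.5 = -131.4
Syy = Σy² − (Σy)²/n = 2166 − 1764 = 402
R² = Sxy²/(Sxx·Syy) = (-131.4)²/(48.9275·402) = 0.877832

0.878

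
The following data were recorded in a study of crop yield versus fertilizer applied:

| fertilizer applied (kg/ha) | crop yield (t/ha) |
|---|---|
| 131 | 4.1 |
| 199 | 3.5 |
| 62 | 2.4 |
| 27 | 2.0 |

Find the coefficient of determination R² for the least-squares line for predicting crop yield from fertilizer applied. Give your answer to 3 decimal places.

n = 4, Σx = 419, Σy = 12, Σxy = 1436.4, Σx² = 61335, Σy² = 38.82
Sxx = Σx² − (Σx)²/n = 61335 − 43890.25 = 17444.75
Sxy = Σxy − (Σx)(Σy)/n = 1436.4 − 1257 = 179.4
Syy = Σy² − (Σy)²/n = 38.82 − 36 = 2.82
R² = Sxy²/(Sxx·Syy) = (179.4)²/(17444.75·2.82) = 0.654231

0.654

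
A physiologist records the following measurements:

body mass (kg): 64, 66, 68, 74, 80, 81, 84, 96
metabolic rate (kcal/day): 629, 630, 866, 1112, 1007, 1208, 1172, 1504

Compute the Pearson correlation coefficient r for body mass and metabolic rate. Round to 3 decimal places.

0.947

n = 8, Σx = 613, Σy = 8128, Σxy = 644252, Σx² = 47785, Σy² = 8887954
Sxx = Σx² − (Σx)²/n = 47785 − 46971.125 = 813.875
Sxy = Σxy − (Σx)(Σy)/n = 644252 − 622808 = 21444
Syy = Σy² − (Σy)²/n = 8887954 − 8258048 = 629906
r = Sxy/√(Sxx·Syy) = 21444/√(512664745.75) = 21444/22642.101178 = 0.947085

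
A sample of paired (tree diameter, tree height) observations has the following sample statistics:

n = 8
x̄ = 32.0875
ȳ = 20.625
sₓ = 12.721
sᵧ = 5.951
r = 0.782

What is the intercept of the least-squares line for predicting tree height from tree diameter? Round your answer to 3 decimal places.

8.887

b = r · sᵧ/sₓ = 0.782 · 5.951/12.721 = 0.365827
a = ȳ − b·x̄ = 20.625 − 0.365827·32.0875 = 8.886534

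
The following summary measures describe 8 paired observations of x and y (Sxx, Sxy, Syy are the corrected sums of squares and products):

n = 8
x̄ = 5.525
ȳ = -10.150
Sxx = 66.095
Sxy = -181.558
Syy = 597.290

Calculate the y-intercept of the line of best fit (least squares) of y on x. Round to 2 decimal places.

b = Sxy/Sxx = -181.558/66.095 = -2.746925
a = ȳ − b·x̄ = -10.15 − (-2.746925)·5.525 = 5.026760

5.03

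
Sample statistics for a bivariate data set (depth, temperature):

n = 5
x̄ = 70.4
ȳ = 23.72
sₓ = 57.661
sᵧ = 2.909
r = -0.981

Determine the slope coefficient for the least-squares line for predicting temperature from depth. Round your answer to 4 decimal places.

-0.0495

b = r · sᵧ/sₓ = -0.981 · 2.909/57.661 = -0.049491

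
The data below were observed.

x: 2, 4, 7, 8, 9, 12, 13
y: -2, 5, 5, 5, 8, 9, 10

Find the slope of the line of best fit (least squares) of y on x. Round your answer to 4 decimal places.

0.9142

n = 7, Σx = 55, Σy = 40, Σxy = 401, Σx² = 527
Sxx = Σx² − (Σx)²/n = 527 − 432.142857 = 94.857143
Sxy = Σxy − (Σx)(Σy)/n = 401 − 314.285714 = 86.714286
b = Sxy/Sxx = 86.714286/94.857143 = 0.914157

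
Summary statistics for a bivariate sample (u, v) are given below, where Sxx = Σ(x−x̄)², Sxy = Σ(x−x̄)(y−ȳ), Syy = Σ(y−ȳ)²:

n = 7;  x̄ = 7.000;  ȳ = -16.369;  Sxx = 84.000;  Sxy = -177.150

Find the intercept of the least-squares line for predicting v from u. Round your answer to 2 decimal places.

-1.61

b = Sxy/Sxx = -177.15/84 = -2.108929
a = ȳ − b·x̄ = -16.369 − (-2.108929)·7 = -1.6065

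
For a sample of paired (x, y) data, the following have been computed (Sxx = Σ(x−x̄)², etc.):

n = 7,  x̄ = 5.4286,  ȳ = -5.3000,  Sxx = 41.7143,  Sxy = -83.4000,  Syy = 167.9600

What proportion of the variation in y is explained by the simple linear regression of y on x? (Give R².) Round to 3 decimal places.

R² = Sxy²/(Sxx·Syy) = (-83.4)²/(41.7143·167.96) = 0.992753

0.993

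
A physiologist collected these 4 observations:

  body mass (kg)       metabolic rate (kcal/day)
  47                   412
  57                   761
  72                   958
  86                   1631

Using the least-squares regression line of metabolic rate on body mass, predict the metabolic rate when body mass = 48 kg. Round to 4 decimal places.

430.2263

n = 4, Σx = 262, Σy = 3762, Σxy = 271983, Σx² = 18038
Sxx = Σx² − (Σx)²/n = 18038 − 17161 = 877
Sxy = Σxy − (Σx)(Σy)/n = 271983 − 246411 = 25572
b = Sxy/Sxx = 25572/877 = 29.158495
a = ȳ − b·x̄ = 940.5 − 29.158495·65.5 = -969.381414
ŷ(48) = a + b·48 = -969.381414 + 29.158495·48 = 430.226340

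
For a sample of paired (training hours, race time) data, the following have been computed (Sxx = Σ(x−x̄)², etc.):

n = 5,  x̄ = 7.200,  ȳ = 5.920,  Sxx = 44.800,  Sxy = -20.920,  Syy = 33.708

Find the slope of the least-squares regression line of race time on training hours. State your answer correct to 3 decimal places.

-0.467

b = Sxy/Sxx = -20.92/44.8 = -0.466964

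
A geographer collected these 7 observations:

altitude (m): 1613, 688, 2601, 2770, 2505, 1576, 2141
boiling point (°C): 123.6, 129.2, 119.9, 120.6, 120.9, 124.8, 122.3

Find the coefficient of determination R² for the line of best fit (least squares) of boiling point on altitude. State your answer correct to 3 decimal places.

n = 7, Σx = 13894, Σy = 861.3, Σxy = 1695561.9, Σx² = 30855896, Σy² = 106039.11
Sxx = Σx² − (Σx)²/n = 30855896 − 27577605.142857 = 3278290.857143
Sxy = Σxy − (Σx)(Σy)/n = 1695561.9 − 1709557.457143 = -13995.557143
Syy = Σy² − (Σy)²/n = 106039.11 − 105976.812857 = 62.297143
R² = Sxy²/(Sxx·Syy) = (-13995.557143)²/(3278290.857143·62.297143) = 0.959102

0.959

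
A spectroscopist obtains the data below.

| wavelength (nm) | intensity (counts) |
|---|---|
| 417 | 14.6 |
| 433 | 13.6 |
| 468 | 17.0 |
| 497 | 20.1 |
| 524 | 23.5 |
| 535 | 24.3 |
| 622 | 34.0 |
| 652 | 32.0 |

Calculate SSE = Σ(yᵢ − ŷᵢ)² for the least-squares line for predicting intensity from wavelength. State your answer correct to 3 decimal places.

n = 8, Σx = 4148, Σy = 179.1, Σxy = 97249.2, Σx² = 2200200, Σy² = 4413.87
Sxx = Σx² − (Σx)²/n = 2200200 − 2150738 = 49462
Sxy = Σxy − (Σx)(Σy)/n = 97249.2 − 92863.35 = 4385.85
Syy = Σy² − (Σy)²/n = 4413.87 − 4009.60125 = 404.26875
b = Sxy/Sxx = 4385.85/49462 = 0.088671
SSE = Syy − b·Sxy = 404.26875 − 0.088671·4385.85 = 15.370601

15.371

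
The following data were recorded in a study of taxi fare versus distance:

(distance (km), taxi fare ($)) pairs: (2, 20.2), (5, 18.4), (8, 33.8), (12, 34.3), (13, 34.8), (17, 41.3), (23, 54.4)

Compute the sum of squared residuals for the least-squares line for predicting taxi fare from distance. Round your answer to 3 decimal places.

66.614

n = 7, Σx = 80, Σy = 237.2, Σxy = 3220.1, Σx² = 1224, Σy² = 8941.62
Sxx = Σx² − (Σx)²/n = 1224 − 914.285714 = 309.714286
Sxy = Σxy − (Σx)(Σy)/n = 3220.1 − 2710.857143 = 509.242857
Syy = Σy² − (Σy)²/n = 8941.62 − 8037.691429 = 903.928571
b = Sxy/Sxx = 509.242857/309.714286 = 1.644234
SSE = Syy − b·Sxy = 903.928571 − 1.644234·509.242857 = 66.613990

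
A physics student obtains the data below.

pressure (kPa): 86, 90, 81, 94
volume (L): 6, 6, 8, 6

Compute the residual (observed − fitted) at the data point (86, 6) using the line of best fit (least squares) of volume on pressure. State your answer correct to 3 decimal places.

-0.755

n = 4, Σx = 351, Σy = 26, Σxy = 2268, Σx² = 30893
Sxx = Σx² − (Σx)²/n = 30893 − 30800.25 = 92.75
Sxy = Σxy − (Σx)(Σy)/n = 2268 − 2281.5 = -13.5
b = Sxy/Sxx = -13.5/92.75 = -0.145553
a = ȳ − b·x̄ = 6.5 − (-0.145553)·87.75 = 19.272237
ŷ(86) = 19.272237 + (-0.145553)·86 = 6.754717
residual = y − ŷ = 6 − 6.754717 = -0.754717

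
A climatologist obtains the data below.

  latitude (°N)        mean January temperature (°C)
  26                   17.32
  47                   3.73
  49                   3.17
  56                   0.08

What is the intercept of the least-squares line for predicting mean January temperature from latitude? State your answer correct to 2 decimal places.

32.36

n = 4, Σx = 178, Σy = 24.3, Σxy = 785.44, Σx² = 8422
Sxx = Σx² − (Σx)²/n = 8422 − 7921 = 501
Sxy = Σxy − (Σx)(Σy)/n = 785.44 − 1081.35 = -295.91
b = Sxy/Sxx = -295.91/501 = -0.590639
a = ȳ − b·x̄ = 6.075 − (-0.590639)·44.5 = 32.358423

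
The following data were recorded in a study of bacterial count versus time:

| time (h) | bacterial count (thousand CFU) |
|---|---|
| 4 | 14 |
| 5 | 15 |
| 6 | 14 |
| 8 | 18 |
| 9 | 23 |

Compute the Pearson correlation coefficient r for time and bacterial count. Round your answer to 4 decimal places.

0.8930

n = 5, Σx = 32, Σy = 84, Σxy = 566, Σx² = 222, Σy² = 1470
Sxx = Σx² − (Σx)²/n = 222 − 204.8 = 17.2
Sxy = Σxy − (Σx)(Σy)/n = 566 − 537.6 = 28.4
Syy = Σy² − (Σy)²/n = 1470 − 1411.2 = 58.8
r = Sxy/√(Sxx·Syy) = 28.4/√(1011.36) = 28.4/31.801887 = 0.893029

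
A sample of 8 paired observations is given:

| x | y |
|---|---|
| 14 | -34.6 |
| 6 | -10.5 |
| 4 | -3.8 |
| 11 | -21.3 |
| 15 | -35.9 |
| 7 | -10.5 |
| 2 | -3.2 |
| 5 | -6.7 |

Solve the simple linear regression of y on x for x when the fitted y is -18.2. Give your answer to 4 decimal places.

8.8745

n = 8, Σx = 64, Σy = -126.5, Σxy = -1448.8, Σx² = 672
Sxx = Σx² − (Σx)²/n = 672 − 512 = 160
Sxy = Σxy − (Σx)(Σy)/n = -1448.8 − (-1012) = -436.8
b = Sxy/Sxx = -436.8/160 = -2.73
a = ȳ − b·x̄ = -15.8125 − (-2.73)·8 = 6.0275
Set a + b·x = -18.2: x = (-18.2 − 6.0275) / (-2.73) = 8.874542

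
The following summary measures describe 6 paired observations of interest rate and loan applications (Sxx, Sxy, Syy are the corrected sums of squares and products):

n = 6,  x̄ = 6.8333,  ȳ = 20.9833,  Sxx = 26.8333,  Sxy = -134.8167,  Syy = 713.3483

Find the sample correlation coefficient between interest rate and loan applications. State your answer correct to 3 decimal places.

r = Sxy/√(Sxx·Syy) = -134.8167/√(19141.488938) = -134.8167/138.352770 = -0.974442

-0.974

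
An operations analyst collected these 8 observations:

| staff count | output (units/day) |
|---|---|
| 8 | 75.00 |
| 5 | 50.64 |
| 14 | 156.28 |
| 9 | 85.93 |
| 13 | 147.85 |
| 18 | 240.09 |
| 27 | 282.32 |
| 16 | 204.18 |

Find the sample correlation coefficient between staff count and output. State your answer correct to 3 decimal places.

0.969

n = 8, Σx = 110, Σy = 1242.29, Σxy = 20947.68, Σx² = 1844, Σy² = 240893.6983
Sxx = Σx² − (Σx)²/n = 1844 − 1512.5 = 331.5
Sxy = Σxy − (Σx)(Σy)/n = 20947.68 − 17081.4875 = 3866.1925
Syy = Σy² − (Σy)²/n = 240893.6983 − 192910.555512 = 47983.142788
r = Sxy/√(Sxx·Syy) = 3866.1925/√(15906411.834056) = 3866.1925/3988.284322 = 0.969387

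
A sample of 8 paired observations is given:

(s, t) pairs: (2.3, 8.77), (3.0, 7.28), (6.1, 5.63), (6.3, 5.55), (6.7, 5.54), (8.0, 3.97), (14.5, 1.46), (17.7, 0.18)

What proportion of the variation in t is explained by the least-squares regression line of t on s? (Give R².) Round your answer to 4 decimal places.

n = 8, Σx = 64.6, Σy = 38.38, Σxy = 204.553, Σx² = 723.62, Σy² = 241.0272
Sxx = Σx² − (Σx)²/n = 723.62 − 521.645 = 201.975
Sxy = Σxy − (Σx)(Σy)/n = 204.553 − 309.9185 = -105.3655
Syy = Σy² − (Σy)²/n = 241.0272 − 184.12805 = 56.89915
R² = Sxy²/(Sxx·Syy) = (-105.3655)²/(201.975·56.89915) = 0.966036

0.9660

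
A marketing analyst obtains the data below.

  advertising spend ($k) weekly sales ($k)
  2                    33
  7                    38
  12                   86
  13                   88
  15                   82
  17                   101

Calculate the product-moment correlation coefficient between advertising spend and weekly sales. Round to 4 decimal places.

0.9439

n = 6, Σx = 66, Σy = 428, Σxy = 5455, Σx² = 880, Σy² = 34598
Sxx = Σx² − (Σx)²/n = 880 − 726 = 154
Sxy = Σxy − (Σx)(Σy)/n = 5455 − 4708 = 747
Syy = Σy² − (Σy)²/n = 34598 − 30530.666667 = 4067.333333
r = Sxy/√(Sxx·Syy) = 747/√(626369.333333) = 747/791.434984 = 0.943855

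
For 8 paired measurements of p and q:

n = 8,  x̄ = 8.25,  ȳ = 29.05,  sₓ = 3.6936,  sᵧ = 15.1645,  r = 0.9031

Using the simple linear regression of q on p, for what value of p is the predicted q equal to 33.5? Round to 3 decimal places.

b = r · sᵧ/sₓ = 0.9031 · 15.1645/3.6936 = 3.707781
a = ȳ − b·x̄ = 29.05 − 3.707781·8.25 = -1.539193
Set a + b·x = 33.5: x = (33.5 − (-1.539193)) / 3.707781 = 9.450179

9.450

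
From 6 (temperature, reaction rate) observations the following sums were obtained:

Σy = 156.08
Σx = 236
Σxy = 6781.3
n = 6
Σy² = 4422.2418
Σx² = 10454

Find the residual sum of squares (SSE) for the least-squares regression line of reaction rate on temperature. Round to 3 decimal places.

10.037

Sxx = Σx² − (Σx)²/n = 10454 − 9282.666667 = 1171.333333
Sxy = Σxy − (Σx)(Σy)/n = 6781.3 − 6139.146667 = 642.153333
Syy = Σy² − (Σy)²/n = 4422.2418 − 4060.161067 = 362.080733
b = Sxy/Sxx = 642.153333/1171.333333 = 0.548224
SSE = Syy − b·Sxy = 362.080733 − 0.548224·642.153333 = 10.036706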